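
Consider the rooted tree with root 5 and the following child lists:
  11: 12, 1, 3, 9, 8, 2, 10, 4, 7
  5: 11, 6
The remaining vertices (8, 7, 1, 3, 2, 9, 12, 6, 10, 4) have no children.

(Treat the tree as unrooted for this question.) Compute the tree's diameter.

3

BFS from 6 reaches 1 last, at distance 3; BFS from 1 confirms no node is farther.
Path: 6 – 5 – 11 – 1.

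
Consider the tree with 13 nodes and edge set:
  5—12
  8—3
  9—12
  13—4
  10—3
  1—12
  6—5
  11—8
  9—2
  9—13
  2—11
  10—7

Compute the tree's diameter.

9

Starting from 7, a farthest node is 6 at distance 9.
One longest path: 7–10–3–8–11–2–9–12–5–6.
So the diameter is 9.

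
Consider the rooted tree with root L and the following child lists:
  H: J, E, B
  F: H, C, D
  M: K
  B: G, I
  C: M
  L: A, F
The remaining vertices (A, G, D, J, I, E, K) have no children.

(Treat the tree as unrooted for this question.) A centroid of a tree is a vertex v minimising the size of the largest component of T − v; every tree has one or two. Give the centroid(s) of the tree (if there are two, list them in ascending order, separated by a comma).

If F is removed the pieces have sizes 6, 3, 2, 1, all ≤ ⌊13/2⌋ = 6.
No neighbour of F does as well, so F is the unique centroid.

F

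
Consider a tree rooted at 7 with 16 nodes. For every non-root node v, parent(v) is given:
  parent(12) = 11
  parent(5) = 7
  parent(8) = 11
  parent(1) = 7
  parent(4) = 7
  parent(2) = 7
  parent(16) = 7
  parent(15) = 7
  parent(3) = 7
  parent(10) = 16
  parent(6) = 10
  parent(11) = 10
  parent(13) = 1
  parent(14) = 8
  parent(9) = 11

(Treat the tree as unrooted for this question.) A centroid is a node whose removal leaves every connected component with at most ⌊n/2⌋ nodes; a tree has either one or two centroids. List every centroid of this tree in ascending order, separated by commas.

7, 16

If 16 is removed the pieces have sizes 8, 7, all ≤ ⌊16/2⌋ = 8.
7 is adjacent to 16 and is also a centroid (the largest component after removing it is likewise 8).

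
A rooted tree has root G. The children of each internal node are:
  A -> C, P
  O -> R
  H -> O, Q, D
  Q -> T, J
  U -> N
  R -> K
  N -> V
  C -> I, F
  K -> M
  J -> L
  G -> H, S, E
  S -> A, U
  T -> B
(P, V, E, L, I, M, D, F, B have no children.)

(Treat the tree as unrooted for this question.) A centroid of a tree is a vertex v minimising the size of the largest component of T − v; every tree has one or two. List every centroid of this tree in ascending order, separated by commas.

Delete H: the remaining components have sizes 11, 5, 4, 1. Max 11 ≤ 11, so H is a centroid.
G is adjacent to H and is also a centroid (the largest component after removing it is likewise 11).

G, H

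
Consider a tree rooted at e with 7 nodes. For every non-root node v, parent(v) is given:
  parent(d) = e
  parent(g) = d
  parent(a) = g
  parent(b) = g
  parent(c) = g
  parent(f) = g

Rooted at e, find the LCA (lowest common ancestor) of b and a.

b's ancestor chain is b, g, d, e and a's is a, g, d, e; they first meet at g.

g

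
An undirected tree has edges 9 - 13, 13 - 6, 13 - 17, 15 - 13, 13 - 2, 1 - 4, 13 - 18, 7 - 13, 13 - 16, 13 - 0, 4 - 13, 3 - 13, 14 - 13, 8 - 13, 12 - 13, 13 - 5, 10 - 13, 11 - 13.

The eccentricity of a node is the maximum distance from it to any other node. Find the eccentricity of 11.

3

The node farthest from 11 is 1, via 11 – 13 – 4 – 1 — 3 edges.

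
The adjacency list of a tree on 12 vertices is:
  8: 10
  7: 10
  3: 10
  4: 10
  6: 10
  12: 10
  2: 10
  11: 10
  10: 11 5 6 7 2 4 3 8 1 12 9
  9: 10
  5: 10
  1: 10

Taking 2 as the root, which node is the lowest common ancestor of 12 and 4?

10

Ancestors of 12 (toward the root): 12, 10, 2.
Ancestors of 4: 4, 10, 2.
The deepest node appearing in both lists is 10.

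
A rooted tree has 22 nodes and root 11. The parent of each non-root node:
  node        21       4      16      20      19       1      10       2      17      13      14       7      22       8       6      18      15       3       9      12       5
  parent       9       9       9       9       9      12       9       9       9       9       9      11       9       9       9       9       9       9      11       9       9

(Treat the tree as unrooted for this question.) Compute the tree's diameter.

BFS from 1 reaches 7 last, at distance 4; BFS from 7 confirms no node is farther.
Path: 1 – 12 – 9 – 11 – 7.

4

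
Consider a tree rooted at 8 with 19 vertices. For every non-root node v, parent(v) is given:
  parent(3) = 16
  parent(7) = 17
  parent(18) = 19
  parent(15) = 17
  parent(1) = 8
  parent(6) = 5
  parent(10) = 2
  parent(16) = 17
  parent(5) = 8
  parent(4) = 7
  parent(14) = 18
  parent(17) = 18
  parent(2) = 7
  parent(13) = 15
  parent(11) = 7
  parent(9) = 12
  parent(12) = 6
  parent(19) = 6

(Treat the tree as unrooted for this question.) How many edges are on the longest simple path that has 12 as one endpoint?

Distances from 12 peak at 7, attained at 10.
12-6-19-18-17-7-2-10

7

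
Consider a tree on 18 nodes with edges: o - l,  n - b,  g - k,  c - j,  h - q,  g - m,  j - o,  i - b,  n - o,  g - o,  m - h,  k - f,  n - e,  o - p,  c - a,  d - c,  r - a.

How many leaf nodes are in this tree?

The leaves are d, e, f, i, l, p, q, r.
That is 8 leaves.

8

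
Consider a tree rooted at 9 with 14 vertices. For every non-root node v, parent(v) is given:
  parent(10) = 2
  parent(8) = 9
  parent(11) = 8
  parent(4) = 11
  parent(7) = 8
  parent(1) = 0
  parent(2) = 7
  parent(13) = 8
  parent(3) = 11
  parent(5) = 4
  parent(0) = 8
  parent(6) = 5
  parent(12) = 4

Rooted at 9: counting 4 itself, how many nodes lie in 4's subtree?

4's subtree: {4, 5, 12, 6}, size 4.

4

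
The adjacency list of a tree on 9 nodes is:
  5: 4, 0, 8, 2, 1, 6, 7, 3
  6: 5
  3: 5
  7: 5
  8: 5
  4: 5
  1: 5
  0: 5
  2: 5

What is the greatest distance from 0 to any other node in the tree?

A farthest node from 0 is 6 (3, 1, 8, 2, 4, 7 also at distance 2).
The path 0 – 5 – 6 has 2 edges.

2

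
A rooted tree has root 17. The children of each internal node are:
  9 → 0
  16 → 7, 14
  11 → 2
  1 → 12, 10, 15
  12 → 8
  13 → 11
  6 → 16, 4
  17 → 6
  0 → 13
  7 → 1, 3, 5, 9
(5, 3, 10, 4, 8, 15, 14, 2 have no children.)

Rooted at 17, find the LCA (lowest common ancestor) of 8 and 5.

7

Path 8→root: 8 12 1 7 16 6 17; path 5→root: 5 7 16 6 17.
First common node: 7.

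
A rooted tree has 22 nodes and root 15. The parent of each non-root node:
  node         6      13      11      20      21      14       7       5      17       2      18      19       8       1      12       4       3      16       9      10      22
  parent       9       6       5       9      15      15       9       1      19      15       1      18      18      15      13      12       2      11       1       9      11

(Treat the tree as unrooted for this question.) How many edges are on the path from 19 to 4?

7

Walking from 19: 19–18–1–9–6–13–12–4. Length 7.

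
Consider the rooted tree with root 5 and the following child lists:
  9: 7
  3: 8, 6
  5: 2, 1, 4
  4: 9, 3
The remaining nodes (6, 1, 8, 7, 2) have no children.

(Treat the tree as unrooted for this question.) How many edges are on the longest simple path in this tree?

4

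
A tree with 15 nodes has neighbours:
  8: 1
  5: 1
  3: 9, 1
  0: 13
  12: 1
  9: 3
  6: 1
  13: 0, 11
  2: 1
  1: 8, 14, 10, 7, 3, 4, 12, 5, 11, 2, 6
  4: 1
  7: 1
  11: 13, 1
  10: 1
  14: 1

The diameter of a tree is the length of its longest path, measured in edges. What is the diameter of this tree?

5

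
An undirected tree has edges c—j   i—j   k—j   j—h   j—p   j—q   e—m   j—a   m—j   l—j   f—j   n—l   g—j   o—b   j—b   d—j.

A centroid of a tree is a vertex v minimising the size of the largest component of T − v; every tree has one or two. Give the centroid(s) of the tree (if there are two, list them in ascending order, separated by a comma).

j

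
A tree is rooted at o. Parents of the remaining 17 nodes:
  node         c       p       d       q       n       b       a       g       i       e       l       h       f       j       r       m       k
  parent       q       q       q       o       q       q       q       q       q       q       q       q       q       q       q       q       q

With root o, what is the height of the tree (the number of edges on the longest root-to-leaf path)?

A deepest node is l, reached by o – q – l.
That path has 2 edges, so the height is 2.

2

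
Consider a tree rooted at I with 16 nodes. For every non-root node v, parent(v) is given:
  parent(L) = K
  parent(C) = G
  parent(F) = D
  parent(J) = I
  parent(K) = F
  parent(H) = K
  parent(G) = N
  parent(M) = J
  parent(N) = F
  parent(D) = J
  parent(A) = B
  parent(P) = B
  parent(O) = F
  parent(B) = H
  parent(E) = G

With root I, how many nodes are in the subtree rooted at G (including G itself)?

The subtree rooted at G contains: G, E, C — 3 nodes.

3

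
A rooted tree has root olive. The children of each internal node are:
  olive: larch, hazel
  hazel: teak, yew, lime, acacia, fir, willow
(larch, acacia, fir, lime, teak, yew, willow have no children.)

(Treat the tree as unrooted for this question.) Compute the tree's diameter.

3

A longest path is larch – olive – hazel – yew, with 3 edges.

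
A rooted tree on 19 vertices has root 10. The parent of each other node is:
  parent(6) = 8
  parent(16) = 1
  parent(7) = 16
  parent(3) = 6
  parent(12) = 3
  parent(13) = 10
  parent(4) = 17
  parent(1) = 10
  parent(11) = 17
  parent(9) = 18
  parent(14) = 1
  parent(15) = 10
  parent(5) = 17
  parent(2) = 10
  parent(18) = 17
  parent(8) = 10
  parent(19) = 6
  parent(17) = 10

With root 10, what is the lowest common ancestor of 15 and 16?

Ancestors of 15 (toward the root): 15, 10.
Ancestors of 16: 16, 1, 10.
The deepest node appearing in both lists is 10.

10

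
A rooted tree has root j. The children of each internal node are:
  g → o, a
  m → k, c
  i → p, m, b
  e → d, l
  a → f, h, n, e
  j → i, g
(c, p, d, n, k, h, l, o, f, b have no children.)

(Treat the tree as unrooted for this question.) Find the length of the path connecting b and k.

3

Walking from b: b - i - m - k. Length 3.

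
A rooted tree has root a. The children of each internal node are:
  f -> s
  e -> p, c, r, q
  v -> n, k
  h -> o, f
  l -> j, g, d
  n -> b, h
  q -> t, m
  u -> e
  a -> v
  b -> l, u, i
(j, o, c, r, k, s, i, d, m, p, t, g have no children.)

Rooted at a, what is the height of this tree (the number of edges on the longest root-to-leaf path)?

A deepest node is m, reached by a-v-n-b-u-e-q-m.
That path has 7 edges, so the height is 7.

7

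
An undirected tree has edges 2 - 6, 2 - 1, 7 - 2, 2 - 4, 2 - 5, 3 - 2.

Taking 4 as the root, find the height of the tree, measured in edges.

The longest root-to-leaf path is 4 → 2 → 1 (2 edges).

2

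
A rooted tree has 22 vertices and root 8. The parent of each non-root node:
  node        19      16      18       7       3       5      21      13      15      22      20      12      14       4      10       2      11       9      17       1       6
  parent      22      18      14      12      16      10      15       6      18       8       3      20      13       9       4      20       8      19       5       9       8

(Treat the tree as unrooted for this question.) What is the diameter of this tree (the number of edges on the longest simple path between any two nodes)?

Starting from 17, a farthest node is 7 at distance 16.
One longest path: 17–5–10–4–9–19–22–8–6–13–14–18–16–3–20–12–7.
So the diameter is 16.

16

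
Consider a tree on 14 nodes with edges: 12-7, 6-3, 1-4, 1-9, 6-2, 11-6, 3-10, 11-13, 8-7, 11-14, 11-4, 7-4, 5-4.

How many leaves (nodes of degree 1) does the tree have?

8

Degree-1 nodes: 2, 5, 8, 9, 10, 12, 13, 14 — 8 of them.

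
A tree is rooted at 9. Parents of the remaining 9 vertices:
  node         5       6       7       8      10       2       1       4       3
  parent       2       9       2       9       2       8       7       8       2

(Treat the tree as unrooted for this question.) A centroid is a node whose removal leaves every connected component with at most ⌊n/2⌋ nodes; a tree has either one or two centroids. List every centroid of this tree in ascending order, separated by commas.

2

Delete 2: the remaining components have sizes 4, 2, 1, 1, 1. Max 4 ≤ 5, so 2 is a centroid.
Every other node leaves some component of size > 5, so the centroid is unique.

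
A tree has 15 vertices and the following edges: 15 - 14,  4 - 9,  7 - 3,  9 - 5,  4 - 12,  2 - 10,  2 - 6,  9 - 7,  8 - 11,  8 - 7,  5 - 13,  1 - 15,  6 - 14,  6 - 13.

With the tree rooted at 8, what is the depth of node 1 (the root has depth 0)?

Climbing from 1 to the root: 1 → 15 → 14 → 6 → 13 → 5 → 9 → 7 → 8. That's 8 steps.

8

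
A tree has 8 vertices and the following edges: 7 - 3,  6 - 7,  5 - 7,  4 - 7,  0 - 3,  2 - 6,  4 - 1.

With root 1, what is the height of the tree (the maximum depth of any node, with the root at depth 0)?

The longest root-to-leaf path is 1-4-7-3-0 (4 edges).

4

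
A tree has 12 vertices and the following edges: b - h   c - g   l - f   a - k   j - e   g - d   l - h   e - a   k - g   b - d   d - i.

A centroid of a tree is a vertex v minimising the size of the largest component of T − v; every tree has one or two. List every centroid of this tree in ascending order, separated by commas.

Delete d: the remaining components have sizes 6, 4, 1. Max 6 ≤ 6, so d is a centroid.
g is adjacent to d and is also a centroid (the largest component after removing it is likewise 6).

d, g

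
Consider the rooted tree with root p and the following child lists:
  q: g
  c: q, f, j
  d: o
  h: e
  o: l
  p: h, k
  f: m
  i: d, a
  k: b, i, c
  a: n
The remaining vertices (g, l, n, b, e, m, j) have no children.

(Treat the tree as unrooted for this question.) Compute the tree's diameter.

A longest path is l-o-d-i-k-c-q-g, with 7 edges.

7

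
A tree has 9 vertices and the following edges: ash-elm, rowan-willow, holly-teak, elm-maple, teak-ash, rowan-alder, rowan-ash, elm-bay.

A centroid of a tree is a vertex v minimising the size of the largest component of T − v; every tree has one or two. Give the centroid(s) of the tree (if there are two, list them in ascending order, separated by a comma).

Delete ash: the remaining components have sizes 3, 3, 2. Max 3 ≤ 4, so ash is a centroid.
No neighbour of ash does as well, so ash is the unique centroid.

ash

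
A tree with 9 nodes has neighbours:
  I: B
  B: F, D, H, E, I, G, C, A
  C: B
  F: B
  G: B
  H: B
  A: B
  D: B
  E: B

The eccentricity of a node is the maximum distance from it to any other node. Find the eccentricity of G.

Distances from G peak at 2, attained at I (C, D, E, A, F, H also at distance 2).
G–B–I

2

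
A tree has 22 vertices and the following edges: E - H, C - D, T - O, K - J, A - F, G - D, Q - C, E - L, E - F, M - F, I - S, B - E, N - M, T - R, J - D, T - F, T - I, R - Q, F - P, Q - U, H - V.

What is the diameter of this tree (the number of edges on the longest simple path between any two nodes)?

10

BFS from V reaches K last, at distance 10; BFS from K confirms no node is farther.
Path: V-H-E-F-T-R-Q-C-D-J-K.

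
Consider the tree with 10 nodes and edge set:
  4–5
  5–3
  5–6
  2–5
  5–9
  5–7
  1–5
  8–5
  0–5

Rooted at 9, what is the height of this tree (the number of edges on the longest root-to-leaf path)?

A deepest node is 4, reached by 9-5-4.
That path has 2 edges, so the height is 2.

2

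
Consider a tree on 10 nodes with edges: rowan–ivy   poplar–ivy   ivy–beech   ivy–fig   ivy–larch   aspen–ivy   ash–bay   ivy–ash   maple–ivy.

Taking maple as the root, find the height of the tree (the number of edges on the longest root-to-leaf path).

3

A deepest node is bay, reached by maple-ivy-ash-bay.
That path has 3 edges, so the height is 3.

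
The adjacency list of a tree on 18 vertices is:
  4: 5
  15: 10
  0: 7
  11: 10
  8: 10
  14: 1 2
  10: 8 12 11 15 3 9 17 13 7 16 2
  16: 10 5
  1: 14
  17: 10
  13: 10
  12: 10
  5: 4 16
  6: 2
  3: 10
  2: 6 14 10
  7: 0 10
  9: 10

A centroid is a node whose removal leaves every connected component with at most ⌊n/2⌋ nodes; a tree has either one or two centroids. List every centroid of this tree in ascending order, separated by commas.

10

If 10 is removed the pieces have sizes 4, 3, 2, 1, 1, 1, 1, 1, 1, 1, 1, all ≤ ⌊18/2⌋ = 9.
No neighbour of 10 does as well, so 10 is the unique centroid.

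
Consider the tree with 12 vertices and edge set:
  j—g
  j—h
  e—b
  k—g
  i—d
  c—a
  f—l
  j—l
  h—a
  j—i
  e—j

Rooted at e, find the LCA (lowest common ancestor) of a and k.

j

a's ancestor chain is a, h, j, e and k's is k, g, j, e; they first meet at j.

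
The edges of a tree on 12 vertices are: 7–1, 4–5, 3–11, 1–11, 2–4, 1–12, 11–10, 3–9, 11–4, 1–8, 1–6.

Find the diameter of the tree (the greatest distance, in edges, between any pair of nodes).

BFS from 9 reaches 7 last, at distance 4; BFS from 7 confirms no node is farther.
Path: 9 - 3 - 11 - 1 - 7.

4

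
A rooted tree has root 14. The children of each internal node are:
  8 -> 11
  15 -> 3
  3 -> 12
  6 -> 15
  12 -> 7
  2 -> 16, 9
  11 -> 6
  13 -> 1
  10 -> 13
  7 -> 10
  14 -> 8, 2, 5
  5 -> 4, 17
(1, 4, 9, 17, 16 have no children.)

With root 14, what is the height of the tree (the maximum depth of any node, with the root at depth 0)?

10

The longest root-to-leaf path is 14–8–11–6–15–3–12–7–10–13–1 (10 edges).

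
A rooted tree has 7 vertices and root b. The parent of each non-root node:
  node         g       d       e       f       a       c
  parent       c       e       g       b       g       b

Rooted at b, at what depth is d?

Climbing from d to the root: d–e–g–c–b. That's 4 steps.

4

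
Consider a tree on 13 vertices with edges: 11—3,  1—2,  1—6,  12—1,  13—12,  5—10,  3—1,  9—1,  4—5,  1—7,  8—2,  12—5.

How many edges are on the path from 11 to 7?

3

11 – 3 – 1 – 7: 3 edges.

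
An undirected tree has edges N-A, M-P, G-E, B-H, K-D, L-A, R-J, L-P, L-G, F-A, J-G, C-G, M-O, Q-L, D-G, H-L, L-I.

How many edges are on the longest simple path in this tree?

Starting from R, a farthest node is O at distance 6.
One longest path: R-J-G-L-P-M-O.
So the diameter is 6.

6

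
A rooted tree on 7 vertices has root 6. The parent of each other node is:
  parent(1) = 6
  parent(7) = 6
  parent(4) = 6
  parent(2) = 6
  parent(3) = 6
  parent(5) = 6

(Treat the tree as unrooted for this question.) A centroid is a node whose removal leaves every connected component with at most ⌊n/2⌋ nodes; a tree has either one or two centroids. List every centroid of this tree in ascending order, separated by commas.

6

Removing 6 splits the tree into components of sizes 1, 1, 1, 1, 1, 1; the largest is 1 ≤ ⌊7/2⌋ = 3.
Every other node leaves some component of size > 3, so the centroid is unique.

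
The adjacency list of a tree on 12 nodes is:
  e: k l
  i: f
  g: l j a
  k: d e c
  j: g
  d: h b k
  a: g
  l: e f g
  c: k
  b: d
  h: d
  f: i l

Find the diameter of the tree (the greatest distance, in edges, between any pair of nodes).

A longest path is i - f - l - e - k - d - b, with 6 edges.

6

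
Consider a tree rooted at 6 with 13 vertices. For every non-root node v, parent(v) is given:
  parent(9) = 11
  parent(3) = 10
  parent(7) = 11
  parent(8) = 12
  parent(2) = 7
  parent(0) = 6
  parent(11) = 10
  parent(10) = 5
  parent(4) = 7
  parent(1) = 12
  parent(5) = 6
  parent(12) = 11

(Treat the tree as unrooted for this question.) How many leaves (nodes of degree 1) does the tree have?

7

The leaves are 0, 1, 2, 3, 4, 8, 9.
That is 7 leaves.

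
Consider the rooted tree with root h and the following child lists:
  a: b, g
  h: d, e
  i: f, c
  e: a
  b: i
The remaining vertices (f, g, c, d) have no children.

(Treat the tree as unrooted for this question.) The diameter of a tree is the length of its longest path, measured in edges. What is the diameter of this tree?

6

Starting from d, a farthest node is c at distance 6.
One longest path: d–h–e–a–b–i–c.
So the diameter is 6.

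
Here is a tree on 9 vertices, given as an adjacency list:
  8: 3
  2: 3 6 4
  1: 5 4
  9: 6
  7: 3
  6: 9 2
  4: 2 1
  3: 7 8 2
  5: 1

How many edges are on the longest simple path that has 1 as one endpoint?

A farthest node from 1 is 7 (8, 9 also at distance 4).
The path 1-4-2-3-7 has 4 edges.

4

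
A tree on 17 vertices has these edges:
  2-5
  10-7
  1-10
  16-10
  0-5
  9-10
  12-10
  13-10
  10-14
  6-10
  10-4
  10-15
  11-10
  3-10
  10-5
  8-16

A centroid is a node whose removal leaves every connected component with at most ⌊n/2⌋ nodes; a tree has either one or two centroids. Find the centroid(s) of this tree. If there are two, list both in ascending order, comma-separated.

10

Removing 10 splits the tree into components of sizes 3, 2, 1, 1, 1, 1, 1, 1, 1, 1, 1, 1, 1; the largest is 3 ≤ ⌊17/2⌋ = 8.
No neighbour of 10 does as well, so 10 is the unique centroid.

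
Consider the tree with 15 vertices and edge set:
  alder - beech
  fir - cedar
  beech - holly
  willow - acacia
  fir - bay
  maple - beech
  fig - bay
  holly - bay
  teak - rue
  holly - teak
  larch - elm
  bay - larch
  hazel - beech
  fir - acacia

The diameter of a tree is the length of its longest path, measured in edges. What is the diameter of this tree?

Starting from willow, a farthest node is alder at distance 6.
One longest path: willow-acacia-fir-bay-holly-beech-alder.
So the diameter is 6.

6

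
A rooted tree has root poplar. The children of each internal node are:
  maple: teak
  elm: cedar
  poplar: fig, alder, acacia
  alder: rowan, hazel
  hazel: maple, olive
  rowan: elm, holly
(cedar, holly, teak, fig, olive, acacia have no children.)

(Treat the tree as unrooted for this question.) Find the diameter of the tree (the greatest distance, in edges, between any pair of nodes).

6

Starting from cedar, a farthest node is teak at distance 6.
One longest path: cedar-elm-rowan-alder-hazel-maple-teak.
So the diameter is 6.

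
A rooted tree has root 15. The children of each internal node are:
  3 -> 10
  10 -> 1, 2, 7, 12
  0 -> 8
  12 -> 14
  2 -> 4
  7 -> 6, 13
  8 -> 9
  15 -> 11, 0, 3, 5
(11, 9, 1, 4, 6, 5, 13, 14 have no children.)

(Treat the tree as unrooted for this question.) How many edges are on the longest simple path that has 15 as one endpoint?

A farthest node from 15 is 13 (6, 14, 4 also at distance 4).
The path 15 – 3 – 10 – 7 – 13 has 4 edges.

4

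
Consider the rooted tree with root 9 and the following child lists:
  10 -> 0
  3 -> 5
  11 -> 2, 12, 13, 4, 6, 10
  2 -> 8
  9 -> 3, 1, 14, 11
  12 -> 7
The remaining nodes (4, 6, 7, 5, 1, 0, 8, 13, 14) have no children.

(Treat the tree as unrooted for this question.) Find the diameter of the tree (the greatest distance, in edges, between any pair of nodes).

5

A longest path is 5 - 3 - 9 - 11 - 10 - 0, with 5 edges.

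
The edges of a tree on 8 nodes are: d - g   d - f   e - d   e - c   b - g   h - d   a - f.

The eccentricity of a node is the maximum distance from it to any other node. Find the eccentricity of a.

Distances from a peak at 4, attained at b (c also at distance 4).
a-f-d-g-b

4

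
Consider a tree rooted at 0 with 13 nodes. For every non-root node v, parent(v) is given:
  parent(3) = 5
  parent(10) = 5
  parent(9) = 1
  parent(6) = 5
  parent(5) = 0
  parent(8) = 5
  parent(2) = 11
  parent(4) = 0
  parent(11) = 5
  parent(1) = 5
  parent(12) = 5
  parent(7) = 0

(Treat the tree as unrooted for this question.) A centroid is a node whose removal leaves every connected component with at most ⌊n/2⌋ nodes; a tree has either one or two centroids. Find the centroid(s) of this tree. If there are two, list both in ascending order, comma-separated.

5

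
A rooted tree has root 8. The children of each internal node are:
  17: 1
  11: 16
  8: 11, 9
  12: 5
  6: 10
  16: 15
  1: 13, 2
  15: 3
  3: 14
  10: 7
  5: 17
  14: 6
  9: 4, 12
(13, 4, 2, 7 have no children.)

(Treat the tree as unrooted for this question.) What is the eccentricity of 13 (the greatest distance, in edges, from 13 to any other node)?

A farthest node from 13 is 7.
The path 13–1–17–5–12–9–8–11–16–15–3–14–6–10–7 has 14 edges.

14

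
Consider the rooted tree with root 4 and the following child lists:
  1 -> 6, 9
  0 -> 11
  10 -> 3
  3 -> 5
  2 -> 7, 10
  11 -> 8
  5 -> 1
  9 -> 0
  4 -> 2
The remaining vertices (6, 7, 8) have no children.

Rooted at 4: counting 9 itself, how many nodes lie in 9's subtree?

9's subtree: {9, 0, 11, 8}, size 4.

4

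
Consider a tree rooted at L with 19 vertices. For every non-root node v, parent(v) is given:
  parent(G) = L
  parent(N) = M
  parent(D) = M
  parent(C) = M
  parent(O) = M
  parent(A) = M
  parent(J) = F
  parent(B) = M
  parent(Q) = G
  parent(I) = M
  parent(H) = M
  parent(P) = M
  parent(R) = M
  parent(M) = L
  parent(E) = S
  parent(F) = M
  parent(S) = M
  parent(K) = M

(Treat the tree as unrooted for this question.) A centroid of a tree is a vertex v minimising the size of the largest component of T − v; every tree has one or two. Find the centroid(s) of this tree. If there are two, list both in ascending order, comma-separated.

If M is removed the pieces have sizes 3, 2, 2, 1, 1, 1, 1, 1, 1, 1, 1, 1, 1, 1, all ≤ ⌊19/2⌋ = 9.
Every other node leaves some component of size > 9, so the centroid is unique.

M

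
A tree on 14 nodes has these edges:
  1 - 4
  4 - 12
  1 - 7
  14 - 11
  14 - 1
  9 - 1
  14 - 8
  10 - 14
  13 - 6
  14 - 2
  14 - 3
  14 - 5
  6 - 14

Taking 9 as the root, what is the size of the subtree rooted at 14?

9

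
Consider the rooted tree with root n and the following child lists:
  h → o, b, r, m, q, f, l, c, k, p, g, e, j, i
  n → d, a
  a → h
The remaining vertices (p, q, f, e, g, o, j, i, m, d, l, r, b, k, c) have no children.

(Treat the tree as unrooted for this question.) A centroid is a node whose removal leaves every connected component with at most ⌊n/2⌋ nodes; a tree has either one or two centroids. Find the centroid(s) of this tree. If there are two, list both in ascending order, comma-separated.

Removing h splits the tree into components of sizes 3, 1, 1, 1, 1, 1, 1, 1, 1, 1, 1, 1, 1, 1, 1; the largest is 3 ≤ ⌊18/2⌋ = 9.
No neighbour of h does as well, so h is the unique centroid.

h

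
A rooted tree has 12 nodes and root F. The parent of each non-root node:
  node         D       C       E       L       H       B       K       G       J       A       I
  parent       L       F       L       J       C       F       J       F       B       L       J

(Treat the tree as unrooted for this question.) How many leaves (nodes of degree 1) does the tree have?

The leaves are A, D, E, G, H, I, K.
That is 7 leaves.

7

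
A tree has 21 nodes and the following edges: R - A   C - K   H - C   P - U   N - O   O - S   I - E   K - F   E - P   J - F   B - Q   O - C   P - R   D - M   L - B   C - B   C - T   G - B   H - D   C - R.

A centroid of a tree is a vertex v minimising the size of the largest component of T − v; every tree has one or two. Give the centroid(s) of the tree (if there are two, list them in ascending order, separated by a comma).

C

Delete C: the remaining components have sizes 6, 4, 3, 3, 3, 1. Max 6 ≤ 10, so C is a centroid.
No neighbour of C does as well, so C is the unique centroid.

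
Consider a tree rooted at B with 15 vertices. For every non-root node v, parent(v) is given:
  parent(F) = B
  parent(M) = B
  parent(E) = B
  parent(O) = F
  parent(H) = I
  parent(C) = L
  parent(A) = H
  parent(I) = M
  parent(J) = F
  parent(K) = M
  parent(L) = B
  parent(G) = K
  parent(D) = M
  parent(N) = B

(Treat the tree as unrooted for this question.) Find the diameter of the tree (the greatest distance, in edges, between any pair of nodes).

6

A longest path is A – H – I – M – B – L – C, with 6 edges.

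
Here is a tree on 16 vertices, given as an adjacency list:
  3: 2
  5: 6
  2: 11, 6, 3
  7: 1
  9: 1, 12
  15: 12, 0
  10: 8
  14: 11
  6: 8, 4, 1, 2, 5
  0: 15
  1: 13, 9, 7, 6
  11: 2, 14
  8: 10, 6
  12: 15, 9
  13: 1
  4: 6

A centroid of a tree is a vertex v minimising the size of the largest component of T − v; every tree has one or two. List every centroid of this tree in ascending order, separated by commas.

Delete 6: the remaining components have sizes 7, 4, 2, 1, 1. Max 7 ≤ 8, so 6 is a centroid.
Every other node leaves some component of size > 8, so the centroid is unique.

6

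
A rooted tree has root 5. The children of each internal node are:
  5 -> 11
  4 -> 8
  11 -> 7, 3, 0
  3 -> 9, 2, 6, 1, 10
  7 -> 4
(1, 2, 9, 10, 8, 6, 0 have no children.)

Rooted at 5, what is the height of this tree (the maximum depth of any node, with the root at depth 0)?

8 sits deepest: 5 – 11 – 7 – 4 – 8 — 4 edges from the root.

4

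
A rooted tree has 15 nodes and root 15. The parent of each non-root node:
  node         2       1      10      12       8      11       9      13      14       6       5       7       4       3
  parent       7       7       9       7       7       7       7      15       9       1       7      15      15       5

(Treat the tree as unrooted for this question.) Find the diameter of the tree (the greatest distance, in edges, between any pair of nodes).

A longest path is 14-9-7-5-3, with 4 edges.

4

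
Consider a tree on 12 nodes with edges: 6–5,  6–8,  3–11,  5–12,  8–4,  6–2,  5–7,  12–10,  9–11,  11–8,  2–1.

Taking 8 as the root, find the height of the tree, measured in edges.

4

10 sits deepest: 8-6-5-12-10 — 4 edges from the root.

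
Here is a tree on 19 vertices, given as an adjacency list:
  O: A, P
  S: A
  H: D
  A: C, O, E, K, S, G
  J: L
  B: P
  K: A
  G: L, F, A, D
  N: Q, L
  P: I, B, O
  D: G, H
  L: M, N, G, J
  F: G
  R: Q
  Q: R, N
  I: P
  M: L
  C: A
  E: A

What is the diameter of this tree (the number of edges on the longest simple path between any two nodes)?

8

Starting from R, a farthest node is I at distance 8.
One longest path: R - Q - N - L - G - A - O - P - I.
So the diameter is 8.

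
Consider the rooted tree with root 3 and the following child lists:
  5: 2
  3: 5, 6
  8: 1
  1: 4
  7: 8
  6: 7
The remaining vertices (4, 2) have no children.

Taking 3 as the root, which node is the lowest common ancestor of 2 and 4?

3

Ancestors of 2 (toward the root): 2, 5, 3.
Ancestors of 4: 4, 1, 8, 7, 6, 3.
The deepest node appearing in both lists is 3.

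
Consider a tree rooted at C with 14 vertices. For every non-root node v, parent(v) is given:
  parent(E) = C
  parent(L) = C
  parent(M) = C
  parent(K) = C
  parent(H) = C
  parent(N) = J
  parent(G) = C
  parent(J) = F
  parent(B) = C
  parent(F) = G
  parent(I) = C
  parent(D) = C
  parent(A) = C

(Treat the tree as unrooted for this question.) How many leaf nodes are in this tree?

Degree-1 nodes: A, B, D, E, H, I, K, L, M, N — 10 of them.

10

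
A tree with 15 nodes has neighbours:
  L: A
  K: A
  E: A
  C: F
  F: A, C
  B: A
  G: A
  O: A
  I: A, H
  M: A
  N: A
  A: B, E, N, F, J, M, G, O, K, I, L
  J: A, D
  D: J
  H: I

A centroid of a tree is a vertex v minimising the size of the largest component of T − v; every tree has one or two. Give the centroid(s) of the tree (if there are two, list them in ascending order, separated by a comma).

A

Removing A splits the tree into components of sizes 2, 2, 2, 1, 1, 1, 1, 1, 1, 1, 1; the largest is 2 ≤ ⌊15/2⌋ = 7.
No neighbour of A does as well, so A is the unique centroid.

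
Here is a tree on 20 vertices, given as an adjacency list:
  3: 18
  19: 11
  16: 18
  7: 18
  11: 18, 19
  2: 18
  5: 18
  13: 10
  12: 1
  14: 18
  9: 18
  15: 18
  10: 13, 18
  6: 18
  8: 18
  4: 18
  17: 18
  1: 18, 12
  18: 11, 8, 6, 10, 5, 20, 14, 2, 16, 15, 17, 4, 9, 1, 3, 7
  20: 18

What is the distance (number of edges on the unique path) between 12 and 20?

3

Walking from 12: 12 – 1 – 18 – 20. Length 3.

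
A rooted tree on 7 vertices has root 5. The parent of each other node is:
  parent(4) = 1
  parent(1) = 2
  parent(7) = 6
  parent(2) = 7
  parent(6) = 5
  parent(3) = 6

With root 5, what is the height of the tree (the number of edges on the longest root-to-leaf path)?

5

A deepest node is 4, reached by 5–6–7–2–1–4.
That path has 5 edges, so the height is 5.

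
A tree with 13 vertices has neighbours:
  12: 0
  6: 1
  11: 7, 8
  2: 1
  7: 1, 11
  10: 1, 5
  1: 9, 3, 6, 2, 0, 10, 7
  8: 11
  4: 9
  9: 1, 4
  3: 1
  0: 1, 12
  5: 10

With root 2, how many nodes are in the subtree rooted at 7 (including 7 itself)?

7's subtree: {7, 11, 8}, size 3.

3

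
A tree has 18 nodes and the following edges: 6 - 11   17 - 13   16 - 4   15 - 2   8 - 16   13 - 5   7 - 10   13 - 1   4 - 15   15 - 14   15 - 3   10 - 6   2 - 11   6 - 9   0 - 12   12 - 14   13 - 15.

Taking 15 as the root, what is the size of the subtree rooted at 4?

3

4's subtree: {4, 16, 8}, size 3.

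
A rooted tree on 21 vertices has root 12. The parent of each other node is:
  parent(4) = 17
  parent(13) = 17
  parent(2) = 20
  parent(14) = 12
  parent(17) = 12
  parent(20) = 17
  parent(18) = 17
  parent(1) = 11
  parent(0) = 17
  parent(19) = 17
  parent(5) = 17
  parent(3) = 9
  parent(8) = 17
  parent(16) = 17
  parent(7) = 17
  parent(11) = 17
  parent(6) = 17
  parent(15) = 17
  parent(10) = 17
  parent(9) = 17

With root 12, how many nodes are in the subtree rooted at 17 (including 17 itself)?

Descendants of 17 (including itself): 17, 11, 9, 16, 7, 20, 4, 6, 8, 13, 15, 10, 0, 19, 18, 5, 1, 3, 2. That's 19.

19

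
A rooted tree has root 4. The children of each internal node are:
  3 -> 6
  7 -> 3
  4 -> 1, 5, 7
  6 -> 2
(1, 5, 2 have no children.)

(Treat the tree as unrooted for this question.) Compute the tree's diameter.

Starting from 5, a farthest node is 2 at distance 5.
One longest path: 5-4-7-3-6-2.
So the diameter is 5.

5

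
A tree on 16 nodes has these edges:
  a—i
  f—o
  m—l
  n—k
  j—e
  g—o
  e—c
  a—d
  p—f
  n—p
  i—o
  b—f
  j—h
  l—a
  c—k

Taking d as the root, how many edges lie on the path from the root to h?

Path from d to h: d → a → i → o → f → p → n → k → c → e → j → h, which has 11 edges.

11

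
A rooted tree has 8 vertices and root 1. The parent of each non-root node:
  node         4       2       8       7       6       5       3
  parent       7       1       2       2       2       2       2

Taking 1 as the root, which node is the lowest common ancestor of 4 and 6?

Ancestors of 4 (toward the root): 4, 7, 2, 1.
Ancestors of 6: 6, 2, 1.
The deepest node appearing in both lists is 2.

2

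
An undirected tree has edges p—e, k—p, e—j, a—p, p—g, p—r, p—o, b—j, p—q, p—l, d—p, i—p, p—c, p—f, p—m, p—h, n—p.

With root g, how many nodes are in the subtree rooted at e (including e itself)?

e's subtree: {e, j, b}, size 3.

3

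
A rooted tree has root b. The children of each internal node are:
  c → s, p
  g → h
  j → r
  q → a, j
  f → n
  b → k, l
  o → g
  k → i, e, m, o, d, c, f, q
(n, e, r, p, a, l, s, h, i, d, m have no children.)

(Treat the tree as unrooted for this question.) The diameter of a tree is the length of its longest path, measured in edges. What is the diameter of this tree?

A longest path is h–g–o–k–q–j–r, with 6 edges.

6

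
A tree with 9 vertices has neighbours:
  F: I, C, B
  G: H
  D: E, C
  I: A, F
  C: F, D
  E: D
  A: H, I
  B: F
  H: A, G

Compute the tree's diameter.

7

Starting from E, a farthest node is G at distance 7.
One longest path: E – D – C – F – I – A – H – G.
So the diameter is 7.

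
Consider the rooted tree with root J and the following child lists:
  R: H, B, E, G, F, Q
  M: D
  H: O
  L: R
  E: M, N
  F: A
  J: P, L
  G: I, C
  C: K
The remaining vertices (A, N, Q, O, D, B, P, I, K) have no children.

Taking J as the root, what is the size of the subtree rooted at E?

4

Descendants of E (including itself): E, M, N, D. That's 4.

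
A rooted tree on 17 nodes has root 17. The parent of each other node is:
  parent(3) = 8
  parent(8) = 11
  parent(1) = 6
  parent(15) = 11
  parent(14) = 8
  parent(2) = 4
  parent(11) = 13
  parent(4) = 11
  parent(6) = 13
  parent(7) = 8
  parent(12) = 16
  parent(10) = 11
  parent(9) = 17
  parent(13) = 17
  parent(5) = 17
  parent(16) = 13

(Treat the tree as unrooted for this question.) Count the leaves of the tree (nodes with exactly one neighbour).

The leaves are 1, 2, 3, 5, 7, 9, 10, 12, 14, 15.
That is 10 leaves.

10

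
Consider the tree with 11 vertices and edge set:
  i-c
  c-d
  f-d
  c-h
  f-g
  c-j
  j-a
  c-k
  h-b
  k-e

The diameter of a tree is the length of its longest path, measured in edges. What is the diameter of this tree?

5

BFS from g reaches b last, at distance 5; BFS from b confirms no node is farther.
Path: g – f – d – c – h – b.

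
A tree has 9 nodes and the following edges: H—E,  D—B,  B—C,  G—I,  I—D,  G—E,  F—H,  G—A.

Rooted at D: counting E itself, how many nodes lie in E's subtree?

3

E's subtree: {E, H, F}, size 3.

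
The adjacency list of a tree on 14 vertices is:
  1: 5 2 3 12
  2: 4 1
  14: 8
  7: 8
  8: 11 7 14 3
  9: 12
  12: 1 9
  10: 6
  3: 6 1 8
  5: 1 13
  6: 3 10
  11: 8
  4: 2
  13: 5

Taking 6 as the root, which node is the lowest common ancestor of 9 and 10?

6

Path 9→root: 9 12 1 3 6; path 10→root: 10 6.
First common node: 6.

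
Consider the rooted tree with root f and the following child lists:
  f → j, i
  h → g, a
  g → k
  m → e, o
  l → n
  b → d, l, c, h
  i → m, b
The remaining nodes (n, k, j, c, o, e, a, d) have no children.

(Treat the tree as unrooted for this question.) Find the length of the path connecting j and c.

Walking from j: j – f – i – b – c. Length 4.

4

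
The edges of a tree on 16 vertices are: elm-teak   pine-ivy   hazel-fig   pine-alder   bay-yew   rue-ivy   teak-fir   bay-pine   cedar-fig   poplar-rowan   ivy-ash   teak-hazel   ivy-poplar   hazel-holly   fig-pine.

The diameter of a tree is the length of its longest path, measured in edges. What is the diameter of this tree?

A longest path is rowan–poplar–ivy–pine–fig–hazel–teak–fir, with 7 edges.

7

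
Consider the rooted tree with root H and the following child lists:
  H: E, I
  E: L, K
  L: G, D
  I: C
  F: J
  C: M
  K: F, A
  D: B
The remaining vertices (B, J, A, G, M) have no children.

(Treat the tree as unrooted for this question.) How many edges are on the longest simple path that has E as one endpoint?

Distances from E peak at 4, attained at M.
E–H–I–C–M

4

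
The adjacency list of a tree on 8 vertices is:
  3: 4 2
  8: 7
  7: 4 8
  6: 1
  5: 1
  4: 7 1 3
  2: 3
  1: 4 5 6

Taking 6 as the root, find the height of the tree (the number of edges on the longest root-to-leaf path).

8 sits deepest: 6 – 1 – 4 – 7 – 8 — 4 edges from the root.

4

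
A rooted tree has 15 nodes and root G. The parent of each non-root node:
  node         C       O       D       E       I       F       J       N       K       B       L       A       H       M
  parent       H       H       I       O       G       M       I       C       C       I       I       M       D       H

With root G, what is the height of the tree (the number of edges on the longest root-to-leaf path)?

5

A deepest node is E, reached by G → I → D → H → O → E.
That path has 5 edges, so the height is 5.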